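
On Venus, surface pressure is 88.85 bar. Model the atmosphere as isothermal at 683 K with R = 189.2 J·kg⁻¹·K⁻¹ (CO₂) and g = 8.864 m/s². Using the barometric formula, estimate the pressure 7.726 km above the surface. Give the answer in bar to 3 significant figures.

Scale height: H = RT/g = 189.2 × 683 / 8.864 = 14578 m.
Barometric formula: P = P₀ exp(−z/H).
z/H = 7726.0/14578 = 0.52998; exp(−0.52998) = 0.58862.
P = 88.85 × 0.58862 = 52.299 bar.

P ≈ 52.3 bar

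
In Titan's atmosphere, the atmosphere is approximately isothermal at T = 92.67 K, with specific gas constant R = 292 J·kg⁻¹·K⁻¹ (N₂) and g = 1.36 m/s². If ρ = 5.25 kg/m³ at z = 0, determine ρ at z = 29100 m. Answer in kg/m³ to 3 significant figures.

ρ ≈ 1.22 kg/m³

Scale height: H = RT/g = 292 × 92.67 / 1.36 = 19897 m.
In an isothermal atmosphere, density decays like pressure: ρ = ρ₀ exp(−z/H).
z/H = 29100/19897 = 1.4625; exp(−1.4625) = 0.23166.
ρ = 5.25 × 0.23166 = 1.2162 kg/m³.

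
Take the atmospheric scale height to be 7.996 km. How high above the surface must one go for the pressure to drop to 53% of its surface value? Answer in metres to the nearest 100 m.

z ≈ 5100 m

Set P/P₀ = exp(−z/H) = 0.53, so z = −H ln(0.53).
−ln(0.53) = 0.63488; z = 7996.0 × 0.63488 = 5076.5 m.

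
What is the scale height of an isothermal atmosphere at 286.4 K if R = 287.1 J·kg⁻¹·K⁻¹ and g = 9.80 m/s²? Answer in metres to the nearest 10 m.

H ≈ 8390 m

The scale height of an isothermal atmosphere is H = RT/g.
H = 287.1 × 286.4 / 9.80 = 82225/9.80 = 8390.3 m.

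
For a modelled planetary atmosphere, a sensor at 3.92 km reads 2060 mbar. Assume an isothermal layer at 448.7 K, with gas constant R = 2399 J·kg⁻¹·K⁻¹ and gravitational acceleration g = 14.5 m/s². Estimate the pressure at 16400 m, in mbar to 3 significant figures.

Scale height: H = RT/g = 2399 × 448.7 / 14.5 = 74237 m.
Between two levels, P₂ = P₁ exp(−Δz/H) with Δz = z₂ − z₁.
Δz = 16400 − 3920.0 = 12480 m; Δz/H = 12480/74237 = 0.16811.
P₂ = 2060 × exp(−0.16811) = 2060 × 0.84526 = 1741.2 mbar.

P ≈ 1740 mbar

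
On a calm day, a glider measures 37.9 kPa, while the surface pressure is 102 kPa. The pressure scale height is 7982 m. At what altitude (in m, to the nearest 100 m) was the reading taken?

z ≈ 7900 m

Invert the barometric formula: z = H ln(P₀/P).
P₀/P = 102/37.9 = 2.6913; ln(2.6913) = 0.99002.
z = 7982.0 × 0.99002 = 7902.3 m.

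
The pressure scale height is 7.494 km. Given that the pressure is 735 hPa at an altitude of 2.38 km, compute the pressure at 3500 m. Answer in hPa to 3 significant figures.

P ≈ 633 hPa

Between two levels, P₂ = P₁ exp(−Δz/H) with Δz = z₂ − z₁.
Δz = 3500.0 − 2380.0 = 1120.0 m; Δz/H = 1120.0/7494.0 = 0.14945.
P₂ = 735 × exp(−0.14945) = 735 × 0.86118 = 632.97 hPa.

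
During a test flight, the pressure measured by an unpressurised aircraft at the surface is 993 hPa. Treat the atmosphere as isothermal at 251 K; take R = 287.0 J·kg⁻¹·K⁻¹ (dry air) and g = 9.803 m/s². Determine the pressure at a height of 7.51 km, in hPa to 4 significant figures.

Scale height: H = RT/g = 287.0 × 251 / 9.803 = 7348.5 m.
Barometric formula: P = P₀ exp(−z/H).
z/H = 7510.0/7348.5 = 1.0220; exp(−1.0220) = 0.35987.
P = 993 × 0.35987 = 357.35 hPa.

P ≈ 357.4 hPa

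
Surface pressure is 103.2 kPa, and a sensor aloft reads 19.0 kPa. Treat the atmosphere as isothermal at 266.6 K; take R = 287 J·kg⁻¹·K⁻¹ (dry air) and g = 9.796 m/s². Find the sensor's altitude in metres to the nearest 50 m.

Scale height: H = RT/g = 287 × 266.6 / 9.796 = 7810.8 m.
Invert the barometric formula: z = H ln(P₀/P).
P₀/P = 103.2/19.0 = 5.4316; ln(5.4316) = 1.6922.
z = 7810.8 × 1.6922 = 13217 m.

z ≈ 13200 m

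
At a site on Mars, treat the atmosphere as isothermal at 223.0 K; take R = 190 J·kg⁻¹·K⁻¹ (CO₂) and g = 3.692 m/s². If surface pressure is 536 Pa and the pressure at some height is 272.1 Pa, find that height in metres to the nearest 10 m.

Scale height: H = RT/g = 190 × 223.0 / 3.692 = 11476 m.
Invert the barometric formula: z = H ln(P₀/P).
P₀/P = 536/272.1 = 1.9699; ln(1.9699) = 0.67798.
z = 11476 × 0.67798 = 7780.5 m.

z ≈ 7780 m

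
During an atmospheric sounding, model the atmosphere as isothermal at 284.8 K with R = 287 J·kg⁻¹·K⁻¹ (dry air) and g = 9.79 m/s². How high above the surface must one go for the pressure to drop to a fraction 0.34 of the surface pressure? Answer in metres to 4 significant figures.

z ≈ 9007 m

Scale height: H = RT/g = 287 × 284.8 / 9.79 = 8349.1 m.
Set P/P₀ = exp(−z/H) = 0.34, so z = −H ln(0.34).
−ln(0.34) = 1.0788; z = 8349.1 × 1.0788 = 9007.0 m.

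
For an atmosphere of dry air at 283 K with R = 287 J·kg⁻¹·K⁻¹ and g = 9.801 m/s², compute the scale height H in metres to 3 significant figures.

The scale height of an isothermal atmosphere is H = RT/g.
H = 287 × 283 / 9.801 = 81221/9.801 = 8287.0 m.

H ≈ 8290 m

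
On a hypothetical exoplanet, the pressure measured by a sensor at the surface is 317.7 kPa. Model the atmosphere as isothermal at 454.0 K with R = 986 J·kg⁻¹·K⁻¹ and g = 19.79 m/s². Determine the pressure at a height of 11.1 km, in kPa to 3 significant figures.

P ≈ 194 kPa

Scale height: H = RT/g = 986 × 454.0 / 19.79 = 22620 m.
Barometric formula: P = P₀ exp(−z/H).
z/H = 11100/22620 = 0.49072; exp(−0.49072) = 0.61219.
P = 317.7 × 0.61219 = 194.49 kPa.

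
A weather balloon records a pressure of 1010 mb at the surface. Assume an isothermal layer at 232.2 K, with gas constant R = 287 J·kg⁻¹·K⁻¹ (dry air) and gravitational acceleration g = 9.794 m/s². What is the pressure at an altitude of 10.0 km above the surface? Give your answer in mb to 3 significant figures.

Scale height: H = RT/g = 287 × 232.2 / 9.794 = 6804.3 m.
Barometric formula: P = P₀ exp(−z/H).
z/H = 10000/6804.3 = 1.4697; exp(−1.4697) = 0.22999.
P = 1010 × 0.22999 = 232.29 mb.

P ≈ 232 mb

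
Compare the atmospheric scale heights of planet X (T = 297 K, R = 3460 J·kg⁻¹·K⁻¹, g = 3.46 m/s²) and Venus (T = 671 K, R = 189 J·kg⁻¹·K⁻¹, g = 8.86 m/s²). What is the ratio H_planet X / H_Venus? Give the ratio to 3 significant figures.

H = RT/g for each body.
H_planet X = 3460 × 297 / 3.46 = 297000 m.
H_Venus = 189 × 671 / 8.86 = 14314 m.
H_planet X/H_Venus = 297000/14314 = 20.749.

H_planet X/H_Venus ≈ 20.7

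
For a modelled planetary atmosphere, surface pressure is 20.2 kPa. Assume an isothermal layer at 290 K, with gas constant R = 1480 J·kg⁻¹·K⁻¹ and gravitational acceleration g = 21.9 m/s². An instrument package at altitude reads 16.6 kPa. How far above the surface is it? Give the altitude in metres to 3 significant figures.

Scale height: H = RT/g = 1480 × 290 / 21.9 = 19598 m.
Invert the barometric formula: z = H ln(P₀/P).
P₀/P = 20.2/16.6 = 1.2169; ln(1.2169) = 0.19631.
z = 19598 × 0.19631 = 3847.3 m.

z ≈ 3850 m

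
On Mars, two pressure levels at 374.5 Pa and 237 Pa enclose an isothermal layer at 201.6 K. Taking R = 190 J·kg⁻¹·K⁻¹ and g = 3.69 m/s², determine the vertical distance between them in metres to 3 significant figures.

Hypsometric equation: Δz = (R T̄/g) ln(P₁/P₂).
R T̄/g = 190 × 201.6 / 3.69 = 10380 m.
ln(374.5/237) = ln(1.5802) = 0.45755.
Δz = 10380 × 0.45755 = 4749.4 m.

Δz ≈ 4750 m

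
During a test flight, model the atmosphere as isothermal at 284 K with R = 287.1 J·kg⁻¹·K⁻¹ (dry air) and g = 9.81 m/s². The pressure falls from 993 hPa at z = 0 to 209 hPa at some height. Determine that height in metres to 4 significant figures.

z ≈ 12950 m

Scale height: H = RT/g = 287.1 × 284 / 9.81 = 8311.6 m.
Invert the barometric formula: z = H ln(P₀/P).
P₀/P = 993/209 = 4.7512; ln(4.7512) = 1.5584.
z = 8311.6 × 1.5584 = 12953 m.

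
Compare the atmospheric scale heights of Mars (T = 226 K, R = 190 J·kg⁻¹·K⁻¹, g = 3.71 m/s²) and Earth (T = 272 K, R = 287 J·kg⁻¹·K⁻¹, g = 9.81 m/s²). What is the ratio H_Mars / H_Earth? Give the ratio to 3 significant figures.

H_Mars/H_Earth ≈ 1.45

H = RT/g for each body.
H_Mars = 190 × 226 / 3.71 = 11574 m.
H_Earth = 287 × 272 / 9.81 = 7957.6 m.
H_Mars/H_Earth = 11574/7957.6 = 1.4545.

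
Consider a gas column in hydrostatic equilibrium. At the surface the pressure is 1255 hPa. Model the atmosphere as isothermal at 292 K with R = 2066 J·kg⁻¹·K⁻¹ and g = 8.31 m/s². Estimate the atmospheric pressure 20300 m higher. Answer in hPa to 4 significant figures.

P ≈ 948.9 hPa

Scale height: H = RT/g = 2066 × 292 / 8.31 = 72596 m.
Barometric formula: P = P₀ exp(−z/H).
z/H = 20300/72596 = 0.27963; exp(−0.27963) = 0.75606.
P = 1255 × 0.75606 = 948.86 hPa.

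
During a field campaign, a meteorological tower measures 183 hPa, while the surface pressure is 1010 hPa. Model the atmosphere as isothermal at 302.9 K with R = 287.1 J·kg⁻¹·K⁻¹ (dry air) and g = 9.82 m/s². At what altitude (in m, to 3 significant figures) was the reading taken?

z ≈ 15100 m

Scale height: H = RT/g = 287.1 × 302.9 / 9.82 = 8855.7 m.
Invert the barometric formula: z = H ln(P₀/P).
P₀/P = 1010/183 = 5.5191; ln(5.5191) = 1.7082.
z = 8855.7 × 1.7082 = 15127 m.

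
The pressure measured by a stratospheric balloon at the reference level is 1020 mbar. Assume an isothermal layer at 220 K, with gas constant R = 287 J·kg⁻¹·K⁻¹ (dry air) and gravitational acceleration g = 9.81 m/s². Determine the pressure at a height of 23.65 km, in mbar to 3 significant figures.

Scale height: H = RT/g = 287 × 220 / 9.81 = 6436.3 m.
Barometric formula: P = P₀ exp(−z/H).
z/H = 23650/6436.3 = 3.6745; exp(−3.6745) = 0.025362.
P = 1020 × 0.025362 = 25.869 mbar.

P ≈ 25.9 mbar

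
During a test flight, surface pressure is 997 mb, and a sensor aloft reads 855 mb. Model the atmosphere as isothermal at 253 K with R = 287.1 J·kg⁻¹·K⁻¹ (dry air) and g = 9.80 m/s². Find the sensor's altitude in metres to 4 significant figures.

z ≈ 1139 m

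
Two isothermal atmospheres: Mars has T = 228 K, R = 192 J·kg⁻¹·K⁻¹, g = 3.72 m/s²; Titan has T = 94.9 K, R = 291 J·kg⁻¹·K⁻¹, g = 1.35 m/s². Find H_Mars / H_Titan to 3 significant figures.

H = RT/g for each body.
H_Mars = 192 × 228 / 3.72 = 11768 m.
H_Titan = 291 × 94.9 / 1.35 = 20456 m.
H_Mars/H_Titan = 11768/20456 = 0.57528.

H_Mars/H_Titan ≈ 0.575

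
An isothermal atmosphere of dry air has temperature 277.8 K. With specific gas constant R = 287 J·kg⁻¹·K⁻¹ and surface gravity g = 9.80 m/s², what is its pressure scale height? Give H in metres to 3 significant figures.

The scale height of an isothermal atmosphere is H = RT/g.
H = 287 × 277.8 / 9.80 = 79729/9.80 = 8135.6 m.

H ≈ 8140 m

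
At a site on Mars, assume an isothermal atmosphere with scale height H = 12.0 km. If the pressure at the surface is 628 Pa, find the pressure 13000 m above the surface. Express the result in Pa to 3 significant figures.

P ≈ 213 Pa

Barometric formula: P = P₀ exp(−z/H).
z/H = 13000/12000 = 1.0833; exp(−1.0833) = 0.33848.
P = 628 × 0.33848 = 212.57 Pa.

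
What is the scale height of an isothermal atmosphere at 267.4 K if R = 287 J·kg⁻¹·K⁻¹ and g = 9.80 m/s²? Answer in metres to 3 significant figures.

The scale height of an isothermal atmosphere is H = RT/g.
H = 287 × 267.4 / 9.80 = 76744/9.80 = 7831.0 m.

H ≈ 7830 m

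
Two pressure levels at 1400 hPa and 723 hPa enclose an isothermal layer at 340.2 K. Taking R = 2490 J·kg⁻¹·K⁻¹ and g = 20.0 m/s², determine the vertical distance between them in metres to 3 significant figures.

Hypsometric equation: Δz = (R T̄/g) ln(P₁/P₂).
R T̄/g = 2490 × 340.2 / 20.0 = 42355 m.
ln(1400/723) = ln(1.9364) = 0.66083.
Δz = 42355 × 0.66083 = 27989 m.

Δz ≈ 28000 m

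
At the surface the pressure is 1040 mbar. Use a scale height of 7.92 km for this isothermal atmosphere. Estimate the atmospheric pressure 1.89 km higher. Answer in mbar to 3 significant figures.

P ≈ 819 mbar

Barometric formula: P = P₀ exp(−z/H).
z/H = 1890.0/7920.0 = 0.23864; exp(−0.23864) = 0.78770.
P = 1040 × 0.78770 = 819.21 mbar.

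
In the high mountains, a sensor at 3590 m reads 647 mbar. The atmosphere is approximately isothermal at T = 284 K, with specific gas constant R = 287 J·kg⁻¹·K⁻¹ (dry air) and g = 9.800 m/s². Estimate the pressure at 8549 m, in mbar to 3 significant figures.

P ≈ 356 mbar

Scale height: H = RT/g = 287 × 284 / 9.800 = 8317.1 m.
Between two levels, P₂ = P₁ exp(−Δz/H) with Δz = z₂ − z₁.
Δz = 8549.0 − 3590.0 = 4959.0 m; Δz/H = 4959.0/8317.1 = 0.59624.
P₂ = 647 × exp(−0.59624) = 647 × 0.55088 = 356.42 mbar.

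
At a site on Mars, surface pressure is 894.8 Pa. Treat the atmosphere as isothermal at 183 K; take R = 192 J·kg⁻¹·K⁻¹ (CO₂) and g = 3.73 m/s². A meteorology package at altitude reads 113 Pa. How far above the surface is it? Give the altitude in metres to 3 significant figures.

Scale height: H = RT/g = 192 × 183 / 3.73 = 9419.8 m.
Invert the barometric formula: z = H ln(P₀/P).
P₀/P = 894.8/113 = 7.9186; ln(7.9186) = 2.0692.
z = 9419.8 × 2.0692 = 19491 m.

z ≈ 19500 m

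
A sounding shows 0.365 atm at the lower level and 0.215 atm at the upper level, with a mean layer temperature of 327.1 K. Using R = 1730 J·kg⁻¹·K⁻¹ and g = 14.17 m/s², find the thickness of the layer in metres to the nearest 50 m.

Δz ≈ 21150 m

Hypsometric equation: Δz = (R T̄/g) ln(P₁/P₂).
R T̄/g = 1730 × 327.1 / 14.17 = 39935 m.
ln(0.365/0.215) = ln(1.6977) = 0.52927.
Δz = 39935 × 0.52927 = 21136 m.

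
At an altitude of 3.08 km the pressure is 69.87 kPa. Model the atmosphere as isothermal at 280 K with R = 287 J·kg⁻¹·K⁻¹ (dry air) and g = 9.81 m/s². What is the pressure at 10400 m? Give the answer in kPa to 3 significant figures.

P ≈ 28.6 kPa

Scale height: H = RT/g = 287 × 280 / 9.81 = 8191.6 m.
Between two levels, P₂ = P₁ exp(−Δz/H) with Δz = z₂ − z₁.
Δz = 10400 − 3080.0 = 7320.0 m; Δz/H = 7320.0/8191.6 = 0.89360.
P₂ = 69.87 × exp(−0.89360) = 69.87 × 0.40918 = 28.589 kPa.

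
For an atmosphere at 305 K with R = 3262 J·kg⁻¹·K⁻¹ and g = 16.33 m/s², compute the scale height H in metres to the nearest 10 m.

The scale height of an isothermal atmosphere is H = RT/g.
H = 3262 × 305 / 16.33 = 994910/16.33 = 60925 m.

H ≈ 60930 m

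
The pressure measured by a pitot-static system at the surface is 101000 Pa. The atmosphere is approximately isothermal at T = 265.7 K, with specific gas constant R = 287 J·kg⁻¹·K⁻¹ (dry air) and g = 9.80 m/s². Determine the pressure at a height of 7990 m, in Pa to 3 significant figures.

P ≈ 36200 Pa

Scale height: H = RT/g = 287 × 265.7 / 9.80 = 7781.2 m.
Barometric formula: P = P₀ exp(−z/H).
z/H = 7990.0/7781.2 = 1.0268; exp(−1.0268) = 0.35815.
P = 101000 × 0.35815 = 36173 Pa.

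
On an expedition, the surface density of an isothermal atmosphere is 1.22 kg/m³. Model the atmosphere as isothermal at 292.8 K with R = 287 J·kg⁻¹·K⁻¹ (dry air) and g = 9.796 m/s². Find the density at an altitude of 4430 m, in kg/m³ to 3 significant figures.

ρ ≈ 0.728 kg/m³

Scale height: H = RT/g = 287 × 292.8 / 9.796 = 8578.4 m.
In an isothermal atmosphere, density decays like pressure: ρ = ρ₀ exp(−z/H).
z/H = 4430.0/8578.4 = 0.51641; exp(−0.51641) = 0.59666.
ρ = 1.22 × 0.59666 = 0.72793 kg/m³.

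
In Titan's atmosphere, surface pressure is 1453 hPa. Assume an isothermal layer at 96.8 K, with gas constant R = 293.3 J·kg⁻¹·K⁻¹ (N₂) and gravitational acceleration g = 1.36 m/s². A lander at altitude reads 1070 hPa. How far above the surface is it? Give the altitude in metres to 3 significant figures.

Scale height: H = RT/g = 293.3 × 96.8 / 1.36 = 20876 m.
Invert the barometric formula: z = H ln(P₀/P).
P₀/P = 1453/1070 = 1.3579; ln(1.3579) = 0.30594.
z = 20876 × 0.30594 = 6386.8 m.

z ≈ 6390 m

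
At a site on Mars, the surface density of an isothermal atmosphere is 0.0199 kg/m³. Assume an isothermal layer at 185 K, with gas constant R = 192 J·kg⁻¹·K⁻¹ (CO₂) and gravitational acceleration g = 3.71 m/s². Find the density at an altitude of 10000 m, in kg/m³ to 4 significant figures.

Scale height: H = RT/g = 192 × 185 / 3.71 = 9574.1 m.
In an isothermal atmosphere, density decays like pressure: ρ = ρ₀ exp(−z/H).
z/H = 10000/9574.1 = 1.0445; exp(−1.0445) = 0.35187.
ρ = 0.0199 × 0.35187 = 0.0070022 kg/m³.

ρ ≈ 0.007002 kg/m³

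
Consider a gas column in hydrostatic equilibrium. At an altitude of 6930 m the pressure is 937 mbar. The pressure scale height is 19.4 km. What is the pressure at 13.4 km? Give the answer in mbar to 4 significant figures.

Between two levels, P₂ = P₁ exp(−Δz/H) with Δz = z₂ − z₁.
Δz = 13400 − 6930.0 = 6470.0 m; Δz/H = 6470.0/19400 = 0.33351.
P₂ = 937 × exp(−0.33351) = 937 × 0.71640 = 671.27 mbar.

P ≈ 671.3 mbar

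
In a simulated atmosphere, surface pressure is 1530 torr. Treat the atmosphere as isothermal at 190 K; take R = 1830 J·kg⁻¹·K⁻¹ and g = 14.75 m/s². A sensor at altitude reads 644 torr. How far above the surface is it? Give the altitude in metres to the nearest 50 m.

Scale height: H = RT/g = 1830 × 190 / 14.75 = 23573 m.
Invert the barometric formula: z = H ln(P₀/P).
P₀/P = 1530/644 = 2.3758; ln(2.3758) = 0.86533.
z = 23573 × 0.86533 = 20398 m.

z ≈ 20400 m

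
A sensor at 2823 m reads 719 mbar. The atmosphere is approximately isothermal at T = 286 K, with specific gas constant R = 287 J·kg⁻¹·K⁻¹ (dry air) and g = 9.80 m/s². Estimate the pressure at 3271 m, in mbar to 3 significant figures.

Scale height: H = RT/g = 287 × 286 / 9.80 = 8375.7 m.
Between two levels, P₂ = P₁ exp(−Δz/H) with Δz = z₂ − z₁.
Δz = 3271.0 − 2823.0 = 448.00 m; Δz/H = 448.00/8375.7 = 0.053488.
P₂ = 719 × exp(−0.053488) = 719 × 0.94792 = 681.55 mbar.

P ≈ 682 mbar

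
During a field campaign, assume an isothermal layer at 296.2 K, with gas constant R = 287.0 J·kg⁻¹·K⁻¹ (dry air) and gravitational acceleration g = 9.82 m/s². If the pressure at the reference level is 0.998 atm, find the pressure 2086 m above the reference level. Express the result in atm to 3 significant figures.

Scale height: H = RT/g = 287.0 × 296.2 / 9.82 = 8656.8 m.
Barometric formula: P = P₀ exp(−z/H).
z/H = 2086.0/8656.8 = 0.24097; exp(−0.24097) = 0.78587.
P = 0.998 × 0.78587 = 0.78430 atm.

P ≈ 0.784 atm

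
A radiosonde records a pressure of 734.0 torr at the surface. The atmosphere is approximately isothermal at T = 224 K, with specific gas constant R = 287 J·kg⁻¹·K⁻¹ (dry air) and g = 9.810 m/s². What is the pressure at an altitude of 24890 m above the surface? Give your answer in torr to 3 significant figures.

Scale height: H = RT/g = 287 × 224 / 9.810 = 6553.3 m.
Barometric formula: P = P₀ exp(−z/H).
z/H = 24890/6553.3 = 3.7981; exp(−3.7981) = 0.022413.
P = 734.0 × 0.022413 = 16.451 torr.

P ≈ 16.5 torr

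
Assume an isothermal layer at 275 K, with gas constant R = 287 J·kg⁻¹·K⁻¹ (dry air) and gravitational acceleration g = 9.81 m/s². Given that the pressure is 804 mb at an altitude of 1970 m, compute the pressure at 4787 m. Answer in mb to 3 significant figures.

Scale height: H = RT/g = 287 × 275 / 9.81 = 8045.4 m.
Between two levels, P₂ = P₁ exp(−Δz/H) with Δz = z₂ − z₁.
Δz = 4787.0 − 1970.0 = 2817.0 m; Δz/H = 2817.0/8045.4 = 0.35014.
P₂ = 804 × exp(−0.35014) = 804 × 0.70459 = 566.49 mb.

P ≈ 566 mb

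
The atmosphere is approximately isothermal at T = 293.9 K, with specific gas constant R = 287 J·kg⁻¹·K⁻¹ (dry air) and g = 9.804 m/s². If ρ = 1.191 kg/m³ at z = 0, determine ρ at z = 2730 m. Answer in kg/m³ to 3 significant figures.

Scale height: H = RT/g = 287 × 293.9 / 9.804 = 8603.6 m.
In an isothermal atmosphere, density decays like pressure: ρ = ρ₀ exp(−z/H).
z/H = 2730.0/8603.6 = 0.31731; exp(−0.31731) = 0.72811.
ρ = 1.191 × 0.72811 = 0.86718 kg/m³.

ρ ≈ 0.867 kg/m³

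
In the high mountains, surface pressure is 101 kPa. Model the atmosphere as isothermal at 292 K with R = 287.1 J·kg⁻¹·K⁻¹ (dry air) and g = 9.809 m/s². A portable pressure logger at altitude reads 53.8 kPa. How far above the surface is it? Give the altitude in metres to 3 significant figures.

z ≈ 5380 m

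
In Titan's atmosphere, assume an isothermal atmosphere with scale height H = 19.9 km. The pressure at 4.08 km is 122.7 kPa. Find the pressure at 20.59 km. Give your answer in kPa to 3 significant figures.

Between two levels, P₂ = P₁ exp(−Δz/H) with Δz = z₂ − z₁.
Δz = 20590 − 4080.0 = 16510 m; Δz/H = 16510/19900 = 0.82965.
P₂ = 122.7 × exp(−0.82965) = 122.7 × 0.43620 = 53.522 kPa.

P ≈ 53.5 kPa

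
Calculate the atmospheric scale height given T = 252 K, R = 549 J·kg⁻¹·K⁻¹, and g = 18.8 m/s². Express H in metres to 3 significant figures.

H ≈ 7360 m

The scale height of an isothermal atmosphere is H = RT/g.
H = 549 × 252 / 18.8 = 138350/18.8 = 7359.0 m.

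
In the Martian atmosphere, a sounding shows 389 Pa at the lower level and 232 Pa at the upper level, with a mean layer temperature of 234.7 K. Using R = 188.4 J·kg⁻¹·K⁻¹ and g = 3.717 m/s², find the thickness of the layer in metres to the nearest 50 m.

Δz ≈ 6150 m

Hypsometric equation: Δz = (R T̄/g) ln(P₁/P₂).
R T̄/g = 188.4 × 234.7 / 3.717 = 11896 m.
ln(389/232) = ln(1.6767) = 0.51683.
Δz = 11896 × 0.51683 = 6148.2 m.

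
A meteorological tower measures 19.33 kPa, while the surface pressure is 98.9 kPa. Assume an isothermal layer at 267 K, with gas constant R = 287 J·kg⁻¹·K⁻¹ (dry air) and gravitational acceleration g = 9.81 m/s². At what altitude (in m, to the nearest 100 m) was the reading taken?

z ≈ 12800 m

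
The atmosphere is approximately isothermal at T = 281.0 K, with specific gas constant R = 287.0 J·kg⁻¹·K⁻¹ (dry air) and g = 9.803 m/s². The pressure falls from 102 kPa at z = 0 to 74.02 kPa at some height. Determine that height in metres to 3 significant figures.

Scale height: H = RT/g = 287.0 × 281.0 / 9.803 = 8226.8 m.
Invert the barometric formula: z = H ln(P₀/P).
P₀/P = 102/74.02 = 1.3780; ln(1.3780) = 0.32063.
z = 8226.8 × 0.32063 = 2637.8 m.

z ≈ 2640 m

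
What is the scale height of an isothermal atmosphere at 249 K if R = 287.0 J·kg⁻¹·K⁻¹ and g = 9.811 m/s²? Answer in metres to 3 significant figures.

The scale height of an isothermal atmosphere is H = RT/g.
H = 287.0 × 249 / 9.811 = 71463/9.811 = 7284.0 m.

H ≈ 7280 m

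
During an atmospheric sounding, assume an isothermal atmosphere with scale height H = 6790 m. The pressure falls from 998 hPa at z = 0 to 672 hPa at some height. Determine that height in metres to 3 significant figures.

z ≈ 2690 m

Invert the barometric formula: z = H ln(P₀/P).
P₀/P = 998/672 = 1.4851; ln(1.4851) = 0.39548.
z = 6790.0 × 0.39548 = 2685.3 m.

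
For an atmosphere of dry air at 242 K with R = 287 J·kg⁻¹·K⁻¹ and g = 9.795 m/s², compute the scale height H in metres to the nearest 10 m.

The scale height of an isothermal atmosphere is H = RT/g.
H = 287 × 242 / 9.795 = 69454/9.795 = 7090.8 m.

H ≈ 7090 m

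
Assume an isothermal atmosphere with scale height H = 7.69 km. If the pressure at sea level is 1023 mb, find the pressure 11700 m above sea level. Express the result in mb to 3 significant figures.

P ≈ 223 mb

Barometric formula: P = P₀ exp(−z/H).
z/H = 11700/7690.0 = 1.5215; exp(−1.5215) = 0.21838.
P = 1023 × 0.21838 = 223.40 mb.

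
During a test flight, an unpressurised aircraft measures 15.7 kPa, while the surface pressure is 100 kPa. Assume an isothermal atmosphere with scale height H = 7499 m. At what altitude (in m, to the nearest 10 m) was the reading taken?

z ≈ 13880 m

Invert the barometric formula: z = H ln(P₀/P).
P₀/P = 100/15.7 = 6.3694; ln(6.3694) = 1.8515.
z = 7499.0 × 1.8515 = 13884 m.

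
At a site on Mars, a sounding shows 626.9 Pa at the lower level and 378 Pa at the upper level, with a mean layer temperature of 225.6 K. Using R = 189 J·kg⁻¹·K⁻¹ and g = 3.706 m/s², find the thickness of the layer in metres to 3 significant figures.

Hypsometric equation: Δz = (R T̄/g) ln(P₁/P₂).
R T̄/g = 189 × 225.6 / 3.706 = 11505 m.
ln(626.9/378) = ln(1.6585) = 0.50591.
Δz = 11505 × 0.50591 = 5820.5 m.

Δz ≈ 5820 m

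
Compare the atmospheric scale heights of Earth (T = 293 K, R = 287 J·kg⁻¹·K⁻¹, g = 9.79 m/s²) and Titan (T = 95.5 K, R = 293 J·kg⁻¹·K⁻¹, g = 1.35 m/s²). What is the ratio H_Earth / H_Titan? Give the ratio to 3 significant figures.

H = RT/g for each body.
H_Earth = 287 × 293 / 9.79 = 8589.5 m.
H_Titan = 293 × 95.5 / 1.35 = 20727 m.
H_Earth/H_Titan = 8589.5/20727 = 0.41441.

H_Earth/H_Titan ≈ 0.414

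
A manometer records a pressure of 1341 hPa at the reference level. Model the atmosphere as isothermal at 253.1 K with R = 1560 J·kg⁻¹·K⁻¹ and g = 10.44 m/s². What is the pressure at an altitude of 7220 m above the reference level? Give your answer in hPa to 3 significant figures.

Scale height: H = RT/g = 1560 × 253.1 / 10.44 = 37820 m.
Barometric formula: P = P₀ exp(−z/H).
z/H = 7220.0/37820 = 0.19090; exp(−0.19090) = 0.82622.
P = 1341 × 0.82622 = 1108.0 hPa.

P ≈ 1110 hPa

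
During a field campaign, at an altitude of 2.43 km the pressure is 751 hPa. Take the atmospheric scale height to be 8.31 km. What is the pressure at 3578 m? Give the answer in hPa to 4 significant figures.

P ≈ 654.1 hPa

Between two levels, P₂ = P₁ exp(−Δz/H) with Δz = z₂ − z₁.
Δz = 3578.0 − 2430.0 = 1148.0 m; Δz/H = 1148.0/8310.0 = 0.13815.
P₂ = 751 × exp(−0.13815) = 751 × 0.87097 = 654.10 hPa.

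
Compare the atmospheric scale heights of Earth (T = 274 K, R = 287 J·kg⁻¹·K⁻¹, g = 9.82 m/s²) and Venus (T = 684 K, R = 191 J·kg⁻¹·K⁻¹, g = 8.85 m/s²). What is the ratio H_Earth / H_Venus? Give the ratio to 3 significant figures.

H_Earth/H_Venus ≈ 0.542

H = RT/g for each body.
H_Earth = 287 × 274 / 9.82 = 8007.9 m.
H_Venus = 191 × 684 / 8.85 = 14762 m.
H_Earth/H_Venus = 8007.9/14762 = 0.54247.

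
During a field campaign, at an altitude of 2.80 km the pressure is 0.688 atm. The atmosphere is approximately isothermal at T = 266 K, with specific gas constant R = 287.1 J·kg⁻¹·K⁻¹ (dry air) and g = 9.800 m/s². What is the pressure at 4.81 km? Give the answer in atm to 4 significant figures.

Scale height: H = RT/g = 287.1 × 266 / 9.800 = 7792.7 m.
Between two levels, P₂ = P₁ exp(−Δz/H) with Δz = z₂ − z₁.
Δz = 4810.0 − 2800.0 = 2010.0 m; Δz/H = 2010.0/7792.7 = 0.25793.
P₂ = 0.688 × exp(−0.25793) = 0.688 × 0.77265 = 0.53158 atm.

P ≈ 0.5316 atm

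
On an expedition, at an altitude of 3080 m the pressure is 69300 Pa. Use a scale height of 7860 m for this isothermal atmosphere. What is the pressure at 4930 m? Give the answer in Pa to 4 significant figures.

Between two levels, P₂ = P₁ exp(−Δz/H) with Δz = z₂ − z₁.
Δz = 4930.0 − 3080.0 = 1850.0 m; Δz/H = 1850.0/7860.0 = 0.23537.
P₂ = 69300 × exp(−0.23537) = 69300 × 0.79028 = 54766 Pa.

P ≈ 54770 Pa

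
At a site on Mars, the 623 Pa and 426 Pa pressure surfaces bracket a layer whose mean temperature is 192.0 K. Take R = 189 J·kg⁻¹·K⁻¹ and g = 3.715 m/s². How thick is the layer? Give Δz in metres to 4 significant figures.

Δz ≈ 3713 m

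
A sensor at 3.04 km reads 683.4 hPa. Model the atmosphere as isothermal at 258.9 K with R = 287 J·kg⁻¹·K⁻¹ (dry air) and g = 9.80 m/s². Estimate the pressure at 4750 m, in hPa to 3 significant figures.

P ≈ 545 hPa

Scale height: H = RT/g = 287 × 258.9 / 9.80 = 7582.1 m.
Between two levels, P₂ = P₁ exp(−Δz/H) with Δz = z₂ − z₁.
Δz = 4750.0 − 3040.0 = 1710.0 m; Δz/H = 1710.0/7582.1 = 0.22553.
P₂ = 683.4 × exp(−0.22553) = 683.4 × 0.79809 = 545.41 hPa.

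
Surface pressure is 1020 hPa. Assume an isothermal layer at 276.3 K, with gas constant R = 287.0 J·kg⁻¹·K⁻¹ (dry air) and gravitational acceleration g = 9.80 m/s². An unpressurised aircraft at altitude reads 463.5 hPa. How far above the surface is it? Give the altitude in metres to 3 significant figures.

Scale height: H = RT/g = 287.0 × 276.3 / 9.80 = 8091.6 m.
Invert the barometric formula: z = H ln(P₀/P).
P₀/P = 1020/463.5 = 2.2006; ln(2.2006) = 0.78873.
z = 8091.6 × 0.78873 = 6382.1 m.

z ≈ 6380 m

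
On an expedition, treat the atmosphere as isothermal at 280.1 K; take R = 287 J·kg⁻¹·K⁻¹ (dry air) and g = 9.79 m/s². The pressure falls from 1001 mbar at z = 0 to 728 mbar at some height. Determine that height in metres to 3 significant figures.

Scale height: H = RT/g = 287 × 280.1 / 9.79 = 8211.3 m.
Invert the barometric formula: z = H ln(P₀/P).
P₀/P = 1001/728 = 1.3750; ln(1.3750) = 0.31845.
z = 8211.3 × 0.31845 = 2614.9 m.

z ≈ 2610 m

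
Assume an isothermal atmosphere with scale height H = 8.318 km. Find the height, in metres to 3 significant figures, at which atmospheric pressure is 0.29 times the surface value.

Set P/P₀ = exp(−z/H) = 0.29, so z = −H ln(0.29).
−ln(0.29) = 1.2379; z = 8318.0 × 1.2379 = 10297 m.

z ≈ 10300 m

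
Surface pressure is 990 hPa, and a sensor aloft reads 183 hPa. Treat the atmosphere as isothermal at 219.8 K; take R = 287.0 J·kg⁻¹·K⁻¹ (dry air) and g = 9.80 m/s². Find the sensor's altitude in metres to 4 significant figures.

z ≈ 10870 m

Scale height: H = RT/g = 287.0 × 219.8 / 9.80 = 6437.0 m.
Invert the barometric formula: z = H ln(P₀/P).
P₀/P = 990/183 = 5.4098; ln(5.4098) = 1.6882.
z = 6437.0 × 1.6882 = 10867 m.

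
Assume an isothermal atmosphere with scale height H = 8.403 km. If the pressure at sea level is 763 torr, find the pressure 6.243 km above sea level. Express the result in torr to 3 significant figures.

P ≈ 363 torr

Barometric formula: P = P₀ exp(−z/H).
z/H = 6243.0/8403.0 = 0.74295; exp(−0.74295) = 0.47571.
P = 763 × 0.47571 = 362.97 torr.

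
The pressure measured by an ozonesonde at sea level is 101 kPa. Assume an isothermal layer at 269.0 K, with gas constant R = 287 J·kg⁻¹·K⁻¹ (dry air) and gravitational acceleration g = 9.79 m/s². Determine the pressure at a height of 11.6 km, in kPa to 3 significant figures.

P ≈ 23.2 kPa

Scale height: H = RT/g = 287 × 269.0 / 9.79 = 7885.9 m.
Barometric formula: P = P₀ exp(−z/H).
z/H = 11600/7885.9 = 1.4710; exp(−1.4710) = 0.22970.
P = 101 × 0.22970 = 23.200 kPa.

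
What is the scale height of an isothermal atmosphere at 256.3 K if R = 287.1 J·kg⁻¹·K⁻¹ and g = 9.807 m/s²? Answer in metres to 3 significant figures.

The scale height of an isothermal atmosphere is H = RT/g.
H = 287.1 × 256.3 / 9.807 = 73584/9.807 = 7503.2 m.

H ≈ 7500 m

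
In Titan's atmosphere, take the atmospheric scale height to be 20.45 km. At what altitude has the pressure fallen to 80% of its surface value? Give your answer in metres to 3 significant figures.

z ≈ 4560 m

Set P/P₀ = exp(−z/H) = 0.8, so z = −H ln(0.8).
−ln(0.8) = 0.22314; z = 20450 × 0.22314 = 4563.2 m.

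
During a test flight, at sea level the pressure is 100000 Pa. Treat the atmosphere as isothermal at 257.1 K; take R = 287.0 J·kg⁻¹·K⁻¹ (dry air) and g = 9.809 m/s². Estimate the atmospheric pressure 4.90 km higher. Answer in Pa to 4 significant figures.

Scale height: H = RT/g = 287.0 × 257.1 / 9.809 = 7522.4 m.
Barometric formula: P = P₀ exp(−z/H).
z/H = 4900.0/7522.4 = 0.65139; exp(−0.65139) = 0.52132.
P = 100000 × 0.52132 = 52132 Pa.

P ≈ 52130 Pa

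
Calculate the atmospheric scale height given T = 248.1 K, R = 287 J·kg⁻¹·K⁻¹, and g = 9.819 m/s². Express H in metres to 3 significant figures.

The scale height of an isothermal atmosphere is H = RT/g.
H = 287 × 248.1 / 9.819 = 71205/9.819 = 7251.8 m.

H ≈ 7250 m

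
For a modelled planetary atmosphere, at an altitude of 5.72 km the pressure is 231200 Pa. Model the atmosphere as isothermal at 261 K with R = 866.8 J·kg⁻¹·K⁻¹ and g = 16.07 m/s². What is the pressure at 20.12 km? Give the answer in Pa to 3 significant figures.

P ≈ 83100 Pa

Scale height: H = RT/g = 866.8 × 261 / 16.07 = 14078 m.
Between two levels, P₂ = P₁ exp(−Δz/H) with Δz = z₂ − z₁.
Δz = 20120 − 5720.0 = 14400 m; Δz/H = 14400/14078 = 1.0229.
P₂ = 231200 × exp(−1.0229) = 231200 × 0.35955 = 83128 Pa.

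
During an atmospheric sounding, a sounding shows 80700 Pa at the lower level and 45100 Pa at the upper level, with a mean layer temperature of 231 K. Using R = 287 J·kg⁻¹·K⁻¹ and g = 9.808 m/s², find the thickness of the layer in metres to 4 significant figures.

Hypsometric equation: Δz = (R T̄/g) ln(P₁/P₂).
R T̄/g = 287 × 231 / 9.808 = 6759.5 m.
ln(80700/45100) = ln(1.7894) = 0.58188.
Δz = 6759.5 × 0.58188 = 3933.2 m.

Δz ≈ 3933 m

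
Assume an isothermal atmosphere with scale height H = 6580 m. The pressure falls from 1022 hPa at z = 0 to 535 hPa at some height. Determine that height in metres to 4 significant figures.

Invert the barometric formula: z = H ln(P₀/P).
P₀/P = 1022/535 = 1.9103; ln(1.9103) = 0.64726.
z = 6580.0 × 0.64726 = 4259.0 m.

z ≈ 4259 m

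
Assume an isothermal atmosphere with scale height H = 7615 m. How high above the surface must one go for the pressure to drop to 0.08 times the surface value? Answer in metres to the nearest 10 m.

Set P/P₀ = exp(−z/H) = 0.08, so z = −H ln(0.08).
−ln(0.08) = 2.5257; z = 7615.0 × 2.5257 = 19233 m.

z ≈ 19230 m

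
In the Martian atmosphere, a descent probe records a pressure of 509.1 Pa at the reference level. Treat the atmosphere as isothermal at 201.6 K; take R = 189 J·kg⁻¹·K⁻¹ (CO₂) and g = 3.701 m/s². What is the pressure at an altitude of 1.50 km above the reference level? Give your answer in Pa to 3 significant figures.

P ≈ 440 Pa

Scale height: H = RT/g = 189 × 201.6 / 3.701 = 10295 m.
Barometric formula: P = P₀ exp(−z/H).
z/H = 1500.0/10295 = 0.14570; exp(−0.14570) = 0.86442.
P = 509.1 × 0.86442 = 440.08 Pa.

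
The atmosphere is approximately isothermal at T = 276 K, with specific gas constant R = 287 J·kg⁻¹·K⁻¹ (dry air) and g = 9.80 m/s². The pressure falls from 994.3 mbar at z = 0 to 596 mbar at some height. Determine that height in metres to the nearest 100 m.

Scale height: H = RT/g = 287 × 276 / 9.80 = 8082.9 m.
Invert the barometric formula: z = H ln(P₀/P).
P₀/P = 994.3/596 = 1.6683; ln(1.6683) = 0.51181.
z = 8082.9 × 0.51181 = 4136.9 m.

z ≈ 4100 m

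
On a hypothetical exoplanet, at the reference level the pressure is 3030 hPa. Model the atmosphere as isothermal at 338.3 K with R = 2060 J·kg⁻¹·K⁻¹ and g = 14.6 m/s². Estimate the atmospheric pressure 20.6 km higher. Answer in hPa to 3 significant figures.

P ≈ 1970 hPa

Scale height: H = RT/g = 2060 × 338.3 / 14.6 = 47733 m.
Barometric formula: P = P₀ exp(−z/H).
z/H = 20600/47733 = 0.43157; exp(−0.43157) = 0.64949.
P = 3030 × 0.64949 = 1968.0 hPa.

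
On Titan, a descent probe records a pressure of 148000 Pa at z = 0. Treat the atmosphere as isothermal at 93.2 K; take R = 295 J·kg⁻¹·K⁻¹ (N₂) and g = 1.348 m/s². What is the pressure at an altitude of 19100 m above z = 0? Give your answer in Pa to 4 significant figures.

Scale height: H = RT/g = 295 × 93.2 / 1.348 = 20396 m.
Barometric formula: P = P₀ exp(−z/H).
z/H = 19100/20396 = 0.93646; exp(−0.93646) = 0.39201.
P = 148000 × 0.39201 = 58017 Pa.

P ≈ 58020 Pa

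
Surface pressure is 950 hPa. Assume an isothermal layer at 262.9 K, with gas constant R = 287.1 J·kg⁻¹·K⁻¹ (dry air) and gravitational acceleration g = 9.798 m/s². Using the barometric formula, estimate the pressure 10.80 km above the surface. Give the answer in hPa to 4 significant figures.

P ≈ 233.8 hPa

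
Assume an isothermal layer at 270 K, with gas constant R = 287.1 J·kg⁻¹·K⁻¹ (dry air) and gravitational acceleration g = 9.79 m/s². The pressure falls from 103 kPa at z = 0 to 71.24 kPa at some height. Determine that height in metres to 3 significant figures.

Scale height: H = RT/g = 287.1 × 270 / 9.79 = 7918.0 m.
Invert the barometric formula: z = H ln(P₀/P).
P₀/P = 103/71.24 = 1.4458; ln(1.4458) = 0.36866.
z = 7918.0 × 0.36866 = 2919.0 m.

z ≈ 2920 m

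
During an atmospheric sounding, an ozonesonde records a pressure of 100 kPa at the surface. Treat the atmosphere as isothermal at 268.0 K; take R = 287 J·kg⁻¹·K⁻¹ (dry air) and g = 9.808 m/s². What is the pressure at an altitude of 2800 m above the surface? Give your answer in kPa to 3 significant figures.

P ≈ 70.0 kPa

Scale height: H = RT/g = 287 × 268.0 / 9.808 = 7842.2 m.
Barometric formula: P = P₀ exp(−z/H).
z/H = 2800.0/7842.2 = 0.35704; exp(−0.35704) = 0.69974.
P = 100 × 0.69974 = 69.974 kPa.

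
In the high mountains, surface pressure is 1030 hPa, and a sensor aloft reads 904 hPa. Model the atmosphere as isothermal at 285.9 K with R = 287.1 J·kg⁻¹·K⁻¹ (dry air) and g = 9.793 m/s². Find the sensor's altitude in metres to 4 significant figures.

z ≈ 1094 m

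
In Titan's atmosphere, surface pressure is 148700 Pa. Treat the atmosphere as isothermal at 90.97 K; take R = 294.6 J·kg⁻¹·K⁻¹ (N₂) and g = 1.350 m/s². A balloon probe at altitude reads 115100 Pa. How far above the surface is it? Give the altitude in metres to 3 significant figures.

Scale height: H = RT/g = 294.6 × 90.97 / 1.350 = 19852 m.
Invert the barometric formula: z = H ln(P₀/P).
P₀/P = 148700/115100 = 1.2919; ln(1.2919) = 0.25611.
z = 19852 × 0.25611 = 5084.3 m.

z ≈ 5080 m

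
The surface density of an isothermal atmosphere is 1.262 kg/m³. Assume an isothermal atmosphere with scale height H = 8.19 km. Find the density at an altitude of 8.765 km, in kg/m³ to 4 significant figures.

ρ ≈ 0.4328 kg/m³

In an isothermal atmosphere, density decays like pressure: ρ = ρ₀ exp(−z/H).
z/H = 8765.0/8190.0 = 1.0702; exp(−1.0702) = 0.34294.
ρ = 1.262 × 0.34294 = 0.43279 kg/m³.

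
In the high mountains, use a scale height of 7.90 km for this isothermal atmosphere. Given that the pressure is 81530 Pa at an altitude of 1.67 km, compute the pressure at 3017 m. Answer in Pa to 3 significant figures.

Between two levels, P₂ = P₁ exp(−Δz/H) with Δz = z₂ − z₁.
Δz = 3017.0 − 1670.0 = 1347.0 m; Δz/H = 1347.0/7900.0 = 0.17051.
P₂ = 81530 × exp(−0.17051) = 81530 × 0.84323 = 68749 Pa.

P ≈ 68700 Pa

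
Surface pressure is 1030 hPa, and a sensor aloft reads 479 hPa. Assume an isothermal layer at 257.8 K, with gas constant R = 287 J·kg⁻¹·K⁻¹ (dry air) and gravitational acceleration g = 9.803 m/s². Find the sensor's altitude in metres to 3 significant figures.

Scale height: H = RT/g = 287 × 257.8 / 9.803 = 7547.5 m.
Invert the barometric formula: z = H ln(P₀/P).
P₀/P = 1030/479 = 2.1503; ln(2.1503) = 0.76561.
z = 7547.5 × 0.76561 = 5778.4 m.

z ≈ 5780 m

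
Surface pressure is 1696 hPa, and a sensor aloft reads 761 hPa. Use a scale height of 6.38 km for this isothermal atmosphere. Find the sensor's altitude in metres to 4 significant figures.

z ≈ 5113 m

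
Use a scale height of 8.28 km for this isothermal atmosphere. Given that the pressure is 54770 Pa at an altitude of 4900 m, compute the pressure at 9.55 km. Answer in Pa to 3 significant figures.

Between two levels, P₂ = P₁ exp(−Δz/H) with Δz = z₂ − z₁.
Δz = 9550.0 − 4900.0 = 4650.0 m; Δz/H = 4650.0/8280.0 = 0.56159.
P₂ = 54770 × exp(−0.56159) = 54770 × 0.57030 = 31235 Pa.

P ≈ 31200 Pa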